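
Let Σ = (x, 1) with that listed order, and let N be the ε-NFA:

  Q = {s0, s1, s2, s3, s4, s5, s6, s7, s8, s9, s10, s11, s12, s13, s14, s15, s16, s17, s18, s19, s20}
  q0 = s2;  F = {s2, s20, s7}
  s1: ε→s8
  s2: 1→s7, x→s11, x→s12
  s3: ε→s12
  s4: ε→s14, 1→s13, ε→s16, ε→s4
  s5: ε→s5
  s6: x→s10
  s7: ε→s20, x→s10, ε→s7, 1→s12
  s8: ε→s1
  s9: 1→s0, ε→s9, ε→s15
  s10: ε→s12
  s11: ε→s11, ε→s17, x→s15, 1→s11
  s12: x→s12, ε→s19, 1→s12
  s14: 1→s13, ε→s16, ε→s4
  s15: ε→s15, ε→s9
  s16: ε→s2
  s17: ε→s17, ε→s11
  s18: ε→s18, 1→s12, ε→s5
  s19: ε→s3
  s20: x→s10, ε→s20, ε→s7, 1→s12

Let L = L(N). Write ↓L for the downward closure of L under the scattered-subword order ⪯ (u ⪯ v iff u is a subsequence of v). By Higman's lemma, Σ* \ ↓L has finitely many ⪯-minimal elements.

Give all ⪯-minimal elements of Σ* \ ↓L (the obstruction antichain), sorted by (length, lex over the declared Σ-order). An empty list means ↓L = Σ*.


|Q|=21, |F|=3, |δ|=43 (27 ε).
min D↑ (3 st, q0=0, F={1}): 0:x→1,1→2 1:x→1,1→1 2:x→1,1→1 (ε-aug+det+¬).
'x': N↓-sim [12, 9] end={s0,s10,s11,s12,s15,s17,s19,s3,s9} rej; 1/1 single-dels accept.
'11': run [12, 11, 8] end={s0,s11,s12,s15,s17,s19,s3,s9} rej; 2/2 deletions ∈↓L.
2 obstructions.

Antichain: [x, 11].


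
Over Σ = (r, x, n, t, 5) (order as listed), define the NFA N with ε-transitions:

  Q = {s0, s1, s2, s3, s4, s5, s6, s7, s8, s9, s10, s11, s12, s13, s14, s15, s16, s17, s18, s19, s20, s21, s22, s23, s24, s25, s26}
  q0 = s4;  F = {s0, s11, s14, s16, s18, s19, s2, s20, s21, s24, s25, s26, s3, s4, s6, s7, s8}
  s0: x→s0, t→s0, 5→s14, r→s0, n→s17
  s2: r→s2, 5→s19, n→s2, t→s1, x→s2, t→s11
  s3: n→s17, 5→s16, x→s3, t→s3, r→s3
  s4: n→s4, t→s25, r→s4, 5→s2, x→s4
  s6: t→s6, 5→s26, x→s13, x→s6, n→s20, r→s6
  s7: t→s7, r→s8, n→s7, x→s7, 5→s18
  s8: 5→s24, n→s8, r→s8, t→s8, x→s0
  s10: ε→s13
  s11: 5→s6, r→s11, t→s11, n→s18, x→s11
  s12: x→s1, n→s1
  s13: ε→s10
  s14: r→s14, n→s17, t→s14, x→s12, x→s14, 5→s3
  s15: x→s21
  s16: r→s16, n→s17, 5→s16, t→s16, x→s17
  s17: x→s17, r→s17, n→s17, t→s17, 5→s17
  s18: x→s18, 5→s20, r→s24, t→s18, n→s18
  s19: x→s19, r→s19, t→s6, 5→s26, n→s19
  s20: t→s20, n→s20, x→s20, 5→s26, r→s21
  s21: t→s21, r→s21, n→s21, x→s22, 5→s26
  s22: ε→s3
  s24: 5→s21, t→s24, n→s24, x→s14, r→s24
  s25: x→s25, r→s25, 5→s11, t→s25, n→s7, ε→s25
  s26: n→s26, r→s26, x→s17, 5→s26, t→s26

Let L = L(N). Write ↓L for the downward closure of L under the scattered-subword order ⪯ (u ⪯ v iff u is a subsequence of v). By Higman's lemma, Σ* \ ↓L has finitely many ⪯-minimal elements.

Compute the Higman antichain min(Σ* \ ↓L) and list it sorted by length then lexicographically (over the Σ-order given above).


|Q|=27, |F|=17, |δ|=100 (4 ε).
min D↑ (18 st, q0=0, F={13}): 0:r→0,x→0,n→0,t→1,5→2 1:r→1,x→1,n→3,t→1,5→4 2:r→2,x→2,n→2,t→4,5→5 3:r→6,x→3,n→3,t→3,5→7 4:r→4,x→4,n→7,t→4,5→8 5:r→5,x→5,n→5,t→8,5→9 6:r→6,x→10,n→6,t→6,5→11 7:r→11,x→7,n→7,t→7,5→12 8:r→8,x→8,n→12,t→8,5→9 9:r→9,x→13,n→9,t→9,5→9 10:r→10,x→10,n→13,t→10,5→14 11:r→11,x→14,n→11,t→11,5→15 12:r→15,x→12,n→12,t→12,5→9 13:r→13,x→13,n→13,t→13,5→13 14:r→14,x→14,n→13,t→14,5→16 15:r→15,x→16,n→15,t→15,5→9 16:r→16,x→16,n→13,t→16,5→17 17:r→17,x→13,n→13,t→17,5→17 (ε-aug+det+¬).
'555x': N↓-sim [23, 18, 11, 3, 1] end={s17} — reject; 4/4 single-dels accept.
'tnrxn': run [23, 20, 15, 12, 8, 2] end={s1,s17} rej; 5/5 deletions ∈↓L.
2 minimals (antichain).

Antichain: [555x, tnrxn].


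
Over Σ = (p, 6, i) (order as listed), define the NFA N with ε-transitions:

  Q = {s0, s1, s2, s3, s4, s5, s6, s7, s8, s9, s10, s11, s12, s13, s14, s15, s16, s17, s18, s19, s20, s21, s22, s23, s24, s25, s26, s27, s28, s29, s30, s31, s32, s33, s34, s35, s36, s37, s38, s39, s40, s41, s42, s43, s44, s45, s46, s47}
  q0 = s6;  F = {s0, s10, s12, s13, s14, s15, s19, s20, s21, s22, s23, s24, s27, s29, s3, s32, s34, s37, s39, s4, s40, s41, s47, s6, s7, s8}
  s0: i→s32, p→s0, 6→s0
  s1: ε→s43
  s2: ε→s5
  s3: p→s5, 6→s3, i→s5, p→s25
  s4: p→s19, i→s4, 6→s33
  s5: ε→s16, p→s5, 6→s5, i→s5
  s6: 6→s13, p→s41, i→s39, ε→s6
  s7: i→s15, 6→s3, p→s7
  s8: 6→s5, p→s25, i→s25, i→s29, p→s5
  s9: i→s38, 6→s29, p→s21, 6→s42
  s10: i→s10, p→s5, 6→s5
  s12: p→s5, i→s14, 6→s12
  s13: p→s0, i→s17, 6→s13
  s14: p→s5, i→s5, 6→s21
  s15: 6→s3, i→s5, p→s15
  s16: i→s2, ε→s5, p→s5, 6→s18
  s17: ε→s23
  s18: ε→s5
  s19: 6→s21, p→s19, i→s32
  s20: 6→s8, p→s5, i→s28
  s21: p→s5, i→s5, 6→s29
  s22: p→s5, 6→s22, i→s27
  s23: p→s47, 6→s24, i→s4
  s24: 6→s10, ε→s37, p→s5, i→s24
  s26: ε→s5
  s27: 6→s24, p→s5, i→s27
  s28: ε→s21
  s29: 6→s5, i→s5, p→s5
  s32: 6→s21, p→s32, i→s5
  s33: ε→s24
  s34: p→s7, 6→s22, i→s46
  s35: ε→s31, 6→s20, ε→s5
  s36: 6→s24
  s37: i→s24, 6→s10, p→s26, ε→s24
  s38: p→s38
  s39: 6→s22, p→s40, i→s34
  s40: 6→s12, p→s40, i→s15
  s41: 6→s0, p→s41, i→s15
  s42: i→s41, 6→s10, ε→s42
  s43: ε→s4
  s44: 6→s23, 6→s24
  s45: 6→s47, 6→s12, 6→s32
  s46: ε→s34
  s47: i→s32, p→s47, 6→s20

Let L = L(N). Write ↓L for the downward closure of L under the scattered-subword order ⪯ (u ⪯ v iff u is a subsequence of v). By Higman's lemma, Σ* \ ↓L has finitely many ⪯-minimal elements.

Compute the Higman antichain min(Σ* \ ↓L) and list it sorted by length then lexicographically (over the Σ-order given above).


|Q|=48, |F|=26, |δ|=118 (17 ε).
min D↑ (26 st, q0=0, F={12}): 0:p→1,6→2,i→3 1:p→1,6→4,i→5 2:p→4,6→2,i→6 3:p→7,6→8,i→9 4:p→4,6→4,i→10 5:p→5,6→11,i→12 6:p→13,6→14,i→15 7:p→7,6→16,i→5 8:p→12,6→8,i→17 9:p→18,6→8,i→9 10:p→10,6→19,i→12 11:p→12,6→11,i→12 12:p→12,6→12,i→12 13:p→13,6→20,i→10 14:p→12,6→21,i→14 15:p→22,6→14,i→15 16:p→12,6→16,i→23 17:p→12,6→14,i→17 18:p→18,6→11,i→5 19:p→12,6→24,i→12 20:p→12,6→25,i→19 21:p→12,6→12,i→21 22:p→22,6→19,i→10 23:p→12,6→19,i→12 24:p→12,6→12,i→12 25:p→12,6→12,i→24 (ε-aug+det+¬).
'pii': N↓-sim [36, 22, 12, 4] end={s16,s18,s2,s5} rej; 3/3 deletions ∈↓L.
'i6p': |S_i|=[36, 32, 20, 6] end={s16,s18,s2,s25,s26,s5} ∉↓L; 3/3 deletions ∈↓L.
'6i666': N↓-sim [36, 28, 23, 15, 8, 4] end={s16,s18,s2,s5} ∉↓L; 5/5 del acc.
'iip6i': run [36, 32, 24, 13, 8, 4] end={s16,s18,s2,s5} — reject; 5/5 single-dels accept.
4 words, ⪯-incomp.

A = [pii, i6p, 6i666, iip6i].


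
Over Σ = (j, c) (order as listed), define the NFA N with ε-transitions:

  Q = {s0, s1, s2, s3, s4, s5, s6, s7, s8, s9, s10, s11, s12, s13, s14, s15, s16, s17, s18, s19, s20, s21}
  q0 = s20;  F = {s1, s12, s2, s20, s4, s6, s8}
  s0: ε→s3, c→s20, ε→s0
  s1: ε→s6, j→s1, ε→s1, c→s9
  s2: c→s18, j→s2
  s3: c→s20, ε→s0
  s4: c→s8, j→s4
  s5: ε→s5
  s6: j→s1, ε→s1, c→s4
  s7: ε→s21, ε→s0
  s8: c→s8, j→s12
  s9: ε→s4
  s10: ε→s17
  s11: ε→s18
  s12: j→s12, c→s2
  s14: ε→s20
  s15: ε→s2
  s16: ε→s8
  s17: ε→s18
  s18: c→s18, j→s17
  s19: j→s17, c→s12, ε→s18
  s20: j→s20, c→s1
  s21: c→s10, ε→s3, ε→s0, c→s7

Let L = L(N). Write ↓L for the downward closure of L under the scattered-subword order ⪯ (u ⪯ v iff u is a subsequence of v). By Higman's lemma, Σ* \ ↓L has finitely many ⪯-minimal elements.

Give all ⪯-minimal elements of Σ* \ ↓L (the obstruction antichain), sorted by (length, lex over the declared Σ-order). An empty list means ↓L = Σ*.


Antichain: [cccjcc].

|Q|=22, |F|=7, |δ|=41 (19 ε).
min D↑ (7 st, q0=0, F={6}): 0:j→0,c→1 1:j→1,c→2 2:j→2,c→3 3:j→4,c→3 4:j→4,c→5 5:j→5,c→6 6:j→6,c→6.
'cccjcc': |S_i|=[10, 9, 7, 5, 4, 3, 2] end={s17,s18} ∉↓L; 6/6 deletions ∈↓L.
1 words, ⪯-incomp.


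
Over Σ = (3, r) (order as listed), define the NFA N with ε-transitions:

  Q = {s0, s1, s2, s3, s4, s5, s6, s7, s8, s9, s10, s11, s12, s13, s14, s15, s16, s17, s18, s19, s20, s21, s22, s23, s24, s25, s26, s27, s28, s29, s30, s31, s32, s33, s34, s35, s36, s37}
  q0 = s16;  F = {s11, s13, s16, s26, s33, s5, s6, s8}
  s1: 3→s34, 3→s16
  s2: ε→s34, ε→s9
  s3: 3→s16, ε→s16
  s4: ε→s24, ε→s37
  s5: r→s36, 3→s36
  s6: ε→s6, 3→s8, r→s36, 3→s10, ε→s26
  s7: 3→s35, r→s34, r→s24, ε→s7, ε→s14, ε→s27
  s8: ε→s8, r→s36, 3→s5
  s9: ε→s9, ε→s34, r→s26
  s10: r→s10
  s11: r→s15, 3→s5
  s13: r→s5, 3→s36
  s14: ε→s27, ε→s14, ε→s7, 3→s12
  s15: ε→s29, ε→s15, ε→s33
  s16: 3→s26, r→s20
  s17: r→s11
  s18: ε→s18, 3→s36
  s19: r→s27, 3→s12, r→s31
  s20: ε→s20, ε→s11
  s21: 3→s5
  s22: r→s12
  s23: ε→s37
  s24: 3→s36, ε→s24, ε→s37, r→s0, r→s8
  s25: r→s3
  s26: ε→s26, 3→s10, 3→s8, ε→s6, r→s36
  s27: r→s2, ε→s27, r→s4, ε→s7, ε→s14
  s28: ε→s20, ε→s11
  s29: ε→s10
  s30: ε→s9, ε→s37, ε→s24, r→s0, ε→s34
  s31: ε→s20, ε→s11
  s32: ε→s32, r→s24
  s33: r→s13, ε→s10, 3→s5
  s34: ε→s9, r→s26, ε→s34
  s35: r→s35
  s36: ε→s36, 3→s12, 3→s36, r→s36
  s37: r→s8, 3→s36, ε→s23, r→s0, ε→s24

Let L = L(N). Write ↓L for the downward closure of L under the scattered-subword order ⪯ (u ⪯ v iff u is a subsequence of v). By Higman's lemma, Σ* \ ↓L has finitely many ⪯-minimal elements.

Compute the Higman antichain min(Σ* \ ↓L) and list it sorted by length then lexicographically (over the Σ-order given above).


|Q|=38, |F|=8, |δ|=96 (46 ε).
min D↑ (8 st, q0=0, F={4}): 0:3→1,r→2 1:3→3,r→4 2:3→5,r→6 3:3→5,r→4 4:3→4,r→4 5:3→4,r→4 6:3→5,r→7 7:3→4,r→5.
'3r': |S_i|=[14, 7, 3] end={s10,s12,s36} rej; 2/2 single-dels accept.
'r33': run [14, 10, 3, 2] end={s12,s36} ∉↓L; 3/3 deletions ∈↓L.
'3333': N↓-sim [14, 7, 5, 3, 2] end={s12,s36} — reject; 4/4 deletions ∈↓L.
'rrr3': |S_i|=[14, 10, 8, 5, 2] end={s12,s36} ∉↓L; 4/4 del acc.
'rrrrr': N↓-sim [14, 10, 8, 5, 4, 3] end={s10,s12,s36} ∉↓L; 5/5 single-dels accept.
5 words, ⪯-incomp.

A = [3r, r33, 3333, rrr3, rrrrr].


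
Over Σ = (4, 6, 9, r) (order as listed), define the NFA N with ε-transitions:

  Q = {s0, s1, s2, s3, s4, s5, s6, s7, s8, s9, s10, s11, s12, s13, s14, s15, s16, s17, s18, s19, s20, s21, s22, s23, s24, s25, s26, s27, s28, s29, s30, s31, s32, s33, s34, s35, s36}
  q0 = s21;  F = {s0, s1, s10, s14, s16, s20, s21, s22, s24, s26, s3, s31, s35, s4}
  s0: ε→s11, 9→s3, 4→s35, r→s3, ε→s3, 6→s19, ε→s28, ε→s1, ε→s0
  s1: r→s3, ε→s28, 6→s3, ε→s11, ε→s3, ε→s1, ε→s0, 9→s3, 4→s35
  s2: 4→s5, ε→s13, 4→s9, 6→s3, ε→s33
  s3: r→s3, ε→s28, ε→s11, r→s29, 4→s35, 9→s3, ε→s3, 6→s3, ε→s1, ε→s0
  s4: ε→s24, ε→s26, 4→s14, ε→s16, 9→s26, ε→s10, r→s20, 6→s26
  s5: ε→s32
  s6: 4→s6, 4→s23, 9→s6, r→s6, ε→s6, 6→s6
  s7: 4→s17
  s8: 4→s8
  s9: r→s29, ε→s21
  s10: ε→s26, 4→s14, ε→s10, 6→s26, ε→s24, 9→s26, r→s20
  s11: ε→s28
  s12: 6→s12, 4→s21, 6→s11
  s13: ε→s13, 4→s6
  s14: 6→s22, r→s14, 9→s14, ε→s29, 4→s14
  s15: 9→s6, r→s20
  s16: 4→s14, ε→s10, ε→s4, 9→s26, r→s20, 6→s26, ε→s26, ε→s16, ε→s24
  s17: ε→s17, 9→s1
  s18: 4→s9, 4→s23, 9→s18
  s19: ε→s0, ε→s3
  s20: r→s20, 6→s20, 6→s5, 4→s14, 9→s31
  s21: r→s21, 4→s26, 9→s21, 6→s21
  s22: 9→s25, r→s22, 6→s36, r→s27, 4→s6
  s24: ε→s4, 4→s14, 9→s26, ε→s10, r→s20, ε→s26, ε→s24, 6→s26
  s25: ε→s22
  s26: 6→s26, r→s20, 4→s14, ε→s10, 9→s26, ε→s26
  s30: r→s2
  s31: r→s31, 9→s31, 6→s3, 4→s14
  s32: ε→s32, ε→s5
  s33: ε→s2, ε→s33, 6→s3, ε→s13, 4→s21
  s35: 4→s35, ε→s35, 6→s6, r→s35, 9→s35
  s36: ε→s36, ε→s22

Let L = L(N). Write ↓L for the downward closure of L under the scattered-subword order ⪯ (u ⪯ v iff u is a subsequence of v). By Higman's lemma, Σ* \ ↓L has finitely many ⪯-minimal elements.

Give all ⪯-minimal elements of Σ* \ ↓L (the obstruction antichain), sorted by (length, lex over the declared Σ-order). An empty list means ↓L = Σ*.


A = [4464, 4r9646].

|Q|=37, |F|=14, |δ|=136 (53 ε).
min D↑ (9 st, q0=0, F={6}): 0:4→1,6→0,9→0,r→0 1:4→2,6→1,9→1,r→3 2:4→2,6→4,9→2,r→2 3:4→2,6→3,9→5,r→3 4:4→6,6→4,9→4,r→4 5:4→2,6→7,9→5,r→5 6:4→6,6→6,9→6,r→6 7:4→8,6→7,9→7,r→7 8:4→8,6→6,9→8,r→8 (ε-aug+det+¬).
'4464': run [25, 24, 9, 6, 2] end={s23,s6} — reject; 4/4 single-dels accept.
'4r9646': N↓-sim [25, 24, 19, 16, 14, 3, 2] end={s23,s6} ∉↓L; 6/6 del acc.
2 minimals (antichain).


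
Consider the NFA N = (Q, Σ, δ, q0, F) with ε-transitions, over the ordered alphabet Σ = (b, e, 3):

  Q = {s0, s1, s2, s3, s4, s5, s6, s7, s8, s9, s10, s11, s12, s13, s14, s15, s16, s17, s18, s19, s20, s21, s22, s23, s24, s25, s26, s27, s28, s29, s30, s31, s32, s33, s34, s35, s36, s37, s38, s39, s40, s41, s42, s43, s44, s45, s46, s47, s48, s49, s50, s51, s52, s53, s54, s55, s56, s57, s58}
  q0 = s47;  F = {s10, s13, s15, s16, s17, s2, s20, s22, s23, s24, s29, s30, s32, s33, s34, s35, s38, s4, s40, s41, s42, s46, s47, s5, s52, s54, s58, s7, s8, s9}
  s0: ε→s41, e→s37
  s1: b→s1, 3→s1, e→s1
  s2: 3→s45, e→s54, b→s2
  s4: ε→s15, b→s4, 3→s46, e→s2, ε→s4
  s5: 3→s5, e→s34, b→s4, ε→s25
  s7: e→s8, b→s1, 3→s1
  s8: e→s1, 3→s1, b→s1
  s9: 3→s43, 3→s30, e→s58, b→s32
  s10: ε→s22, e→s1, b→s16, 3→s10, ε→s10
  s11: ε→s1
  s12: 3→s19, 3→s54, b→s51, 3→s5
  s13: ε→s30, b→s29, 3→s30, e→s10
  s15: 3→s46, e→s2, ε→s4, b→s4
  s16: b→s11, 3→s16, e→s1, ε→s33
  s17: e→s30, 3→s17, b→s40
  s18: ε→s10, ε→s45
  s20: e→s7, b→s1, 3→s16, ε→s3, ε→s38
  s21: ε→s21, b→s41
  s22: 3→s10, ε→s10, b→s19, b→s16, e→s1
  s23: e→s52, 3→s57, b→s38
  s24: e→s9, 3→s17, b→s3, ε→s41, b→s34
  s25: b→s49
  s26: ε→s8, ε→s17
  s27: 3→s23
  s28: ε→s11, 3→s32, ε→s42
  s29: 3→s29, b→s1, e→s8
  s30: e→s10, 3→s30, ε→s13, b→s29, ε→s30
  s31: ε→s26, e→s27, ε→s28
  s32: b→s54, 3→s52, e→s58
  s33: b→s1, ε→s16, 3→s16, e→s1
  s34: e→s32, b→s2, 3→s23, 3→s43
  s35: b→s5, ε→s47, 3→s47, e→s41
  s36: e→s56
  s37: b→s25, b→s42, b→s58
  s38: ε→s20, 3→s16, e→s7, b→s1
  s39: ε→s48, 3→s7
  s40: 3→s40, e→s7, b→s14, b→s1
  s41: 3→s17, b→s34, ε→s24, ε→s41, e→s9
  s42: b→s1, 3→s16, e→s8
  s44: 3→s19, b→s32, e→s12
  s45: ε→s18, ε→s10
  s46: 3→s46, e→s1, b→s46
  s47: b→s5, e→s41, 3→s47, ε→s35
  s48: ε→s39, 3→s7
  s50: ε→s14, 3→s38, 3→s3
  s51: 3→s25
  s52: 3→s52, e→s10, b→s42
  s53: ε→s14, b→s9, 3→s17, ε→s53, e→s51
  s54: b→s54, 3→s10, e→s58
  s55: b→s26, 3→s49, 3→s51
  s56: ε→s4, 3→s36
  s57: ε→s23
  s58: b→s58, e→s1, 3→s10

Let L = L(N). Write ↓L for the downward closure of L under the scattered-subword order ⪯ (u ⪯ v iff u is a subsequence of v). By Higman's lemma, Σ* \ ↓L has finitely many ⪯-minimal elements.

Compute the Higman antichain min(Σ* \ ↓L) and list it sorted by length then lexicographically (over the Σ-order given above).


min(Σ*\↓L) = [bb3e, eeee, e3bb, e3be3].

|Q|=59, |F|=30, |δ|=167 (40 ε).
min D↑ (24 st, q0=0, F={16}): 0:b→1,e→2,3→0 1:b→3,e→4,3→1 2:b→4,e→5,3→6 3:b→3,e→7,3→8 4:b→7,e→9,3→10 5:b→9,e→11,3→12 6:b→13,e→12,3→6 7:b→7,e→14,3→15 8:b→8,e→16,3→8 9:b→14,e→11,3→17 10:b→18,e→17,3→10 11:b→11,e→16,3→15 12:b→19,e→15,3→12 13:b→16,e→20,3→13 14:b→14,e→11,3→15 15:b→21,e→16,3→15 16:b→16,e→16,3→16 17:b→22,e→15,3→17 18:b→16,e→20,3→21 19:b→16,e→23,3→19 20:b→16,e→23,3→16 21:b→16,e→16,3→21 22:b→16,e→23,3→21 23:b→16,e→16,3→16 [Hopcroft].
'bb3e': N↓-sim [41, 33, 23, 10, 1] end={s1} — reject; 4/4 single-dels accept.
'eeee': run [41, 33, 19, 9, 1] end={s1} ∉↓L; 4/4 del acc.
'e3bb': run [41, 33, 25, 14, 3] end={s1,s11,s14} ∉↓L; 4/4 del acc.
'e3be3': N↓-sim [41, 33, 25, 14, 3, 1] end={s1} rej; 5/5 deletions ∈↓L.
4 words, ⪯-incomp.


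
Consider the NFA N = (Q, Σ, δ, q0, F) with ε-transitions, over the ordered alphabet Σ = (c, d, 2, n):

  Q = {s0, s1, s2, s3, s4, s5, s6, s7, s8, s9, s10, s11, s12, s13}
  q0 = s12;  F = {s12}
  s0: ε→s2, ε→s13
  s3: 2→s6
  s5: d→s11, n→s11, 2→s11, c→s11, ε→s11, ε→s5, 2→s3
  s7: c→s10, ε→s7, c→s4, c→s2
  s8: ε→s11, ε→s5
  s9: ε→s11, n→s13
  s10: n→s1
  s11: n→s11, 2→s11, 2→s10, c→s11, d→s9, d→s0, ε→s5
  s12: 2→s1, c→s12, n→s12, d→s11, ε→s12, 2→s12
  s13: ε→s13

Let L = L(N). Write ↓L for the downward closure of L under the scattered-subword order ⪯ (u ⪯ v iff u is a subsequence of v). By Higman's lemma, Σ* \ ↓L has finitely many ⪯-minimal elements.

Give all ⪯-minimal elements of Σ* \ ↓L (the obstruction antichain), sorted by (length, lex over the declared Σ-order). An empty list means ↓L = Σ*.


|Q|=14, |F|=1, |δ|=33 (11 ε).
min D↑ (2 st, q0=0, F={1}): 0:c→0,d→1,2→0,n→0 1:c→1,d→1,2→1,n→1 (ε-aug+det+¬).
'd': N↓-sim [11, 10] end={s0,s1,s10,s11,s13,s2,s3,s5,s6,s9} ∉↓L; 1/1 del acc.
1 words, ⪯-incomp.

A = [d].


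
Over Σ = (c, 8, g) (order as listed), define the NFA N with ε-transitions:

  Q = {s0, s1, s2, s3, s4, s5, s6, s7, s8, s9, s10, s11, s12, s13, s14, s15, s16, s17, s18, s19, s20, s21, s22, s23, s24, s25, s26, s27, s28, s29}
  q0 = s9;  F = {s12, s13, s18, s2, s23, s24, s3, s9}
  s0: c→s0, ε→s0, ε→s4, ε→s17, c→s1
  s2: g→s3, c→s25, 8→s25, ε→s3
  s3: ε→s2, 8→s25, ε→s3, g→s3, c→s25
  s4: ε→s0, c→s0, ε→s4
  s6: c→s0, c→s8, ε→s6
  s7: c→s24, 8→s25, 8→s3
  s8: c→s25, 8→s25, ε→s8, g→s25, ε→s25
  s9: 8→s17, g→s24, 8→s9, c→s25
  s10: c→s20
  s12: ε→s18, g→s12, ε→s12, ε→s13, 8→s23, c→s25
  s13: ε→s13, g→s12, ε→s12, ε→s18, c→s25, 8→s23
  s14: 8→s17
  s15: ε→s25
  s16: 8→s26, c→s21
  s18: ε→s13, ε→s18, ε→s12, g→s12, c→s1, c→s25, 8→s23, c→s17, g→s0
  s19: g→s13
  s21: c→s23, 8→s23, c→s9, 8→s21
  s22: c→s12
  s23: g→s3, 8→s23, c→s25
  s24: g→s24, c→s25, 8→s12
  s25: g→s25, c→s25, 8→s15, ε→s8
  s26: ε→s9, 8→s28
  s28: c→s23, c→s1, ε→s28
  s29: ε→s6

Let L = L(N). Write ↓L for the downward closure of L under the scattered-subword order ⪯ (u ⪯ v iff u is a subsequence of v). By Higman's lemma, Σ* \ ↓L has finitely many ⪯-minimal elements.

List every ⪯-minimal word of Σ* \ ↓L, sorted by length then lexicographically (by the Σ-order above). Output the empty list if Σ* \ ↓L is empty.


min(Σ*\↓L) = [c, g88g8].

|Q|=30, |F|=8, |δ|=80 (25 ε).
min D↑ (6 st, q0=0, F={1}): 0:c→1,8→0,g→2 1:c→1,8→1,g→1 2:c→1,8→3,g→2 3:c→1,8→4,g→3 4:c→1,8→4,g→5 5:c→1,8→1,g→5 (ε-aug+det+¬).
'c': run [15, 7] end={s0,s1,s15,s17,s25,s4,s8} ∉↓L; 1/1 del acc.
'g88g8': |S_i|=[15, 14, 13, 6, 5, 3] end={s15,s25,s8} ∉↓L; 5/5 deletions ∈↓L.
2 minimals (antichain).


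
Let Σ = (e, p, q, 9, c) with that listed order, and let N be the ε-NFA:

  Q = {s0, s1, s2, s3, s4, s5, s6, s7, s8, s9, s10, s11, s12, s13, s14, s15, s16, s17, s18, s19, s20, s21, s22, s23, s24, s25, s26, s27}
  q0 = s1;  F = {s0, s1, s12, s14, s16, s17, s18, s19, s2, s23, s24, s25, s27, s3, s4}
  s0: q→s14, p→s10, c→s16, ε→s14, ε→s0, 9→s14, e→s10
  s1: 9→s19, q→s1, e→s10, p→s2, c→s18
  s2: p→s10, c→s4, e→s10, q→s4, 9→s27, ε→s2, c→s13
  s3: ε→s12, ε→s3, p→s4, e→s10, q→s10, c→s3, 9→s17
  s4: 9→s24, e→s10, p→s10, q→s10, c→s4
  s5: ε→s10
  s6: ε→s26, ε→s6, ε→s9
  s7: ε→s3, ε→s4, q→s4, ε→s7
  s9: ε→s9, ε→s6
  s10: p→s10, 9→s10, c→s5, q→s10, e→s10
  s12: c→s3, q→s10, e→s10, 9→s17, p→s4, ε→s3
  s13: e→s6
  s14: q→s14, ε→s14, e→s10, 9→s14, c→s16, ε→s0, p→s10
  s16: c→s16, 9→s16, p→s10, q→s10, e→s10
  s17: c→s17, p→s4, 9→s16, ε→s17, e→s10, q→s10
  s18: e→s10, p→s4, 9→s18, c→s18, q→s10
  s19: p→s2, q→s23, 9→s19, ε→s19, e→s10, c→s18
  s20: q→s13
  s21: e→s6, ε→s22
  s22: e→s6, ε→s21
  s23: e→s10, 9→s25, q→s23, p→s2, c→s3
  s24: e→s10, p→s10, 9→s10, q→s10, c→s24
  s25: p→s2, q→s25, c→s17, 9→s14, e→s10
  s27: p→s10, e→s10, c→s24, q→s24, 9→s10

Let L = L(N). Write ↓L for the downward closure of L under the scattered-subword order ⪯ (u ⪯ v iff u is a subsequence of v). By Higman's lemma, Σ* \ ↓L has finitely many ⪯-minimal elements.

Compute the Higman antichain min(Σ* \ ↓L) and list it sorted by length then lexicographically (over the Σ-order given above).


|Q|=28, |F|=15, |δ|=107 (21 ε).
min D↑ (14 st, q0=0, F={1}): 0:e→1,p→2,q→0,9→3,c→4 1:e→1,p→1,q→1,9→1,c→1 2:e→1,p→1,q→5,9→6,c→5 3:e→1,p→2,q→7,9→3,c→4 4:e→1,p→5,q→1,9→4,c→4 5:e→1,p→1,q→1,9→8,c→5 6:e→1,p→1,q→8,9→1,c→8 7:e→1,p→2,q→7,9→9,c→10 8:e→1,p→1,q→1,9→1,c→8 9:e→1,p→2,q→9,9→11,c→12 10:e→1,p→5,q→1,9→12,c→10 11:e→1,p→1,q→11,9→11,c→13 12:e→1,p→5,q→1,9→13,c→12 13:e→1,p→1,q→1,9→13,c→13 (ε-aug+det+¬).
'e': |S_i|=[21, 5] end={s10,s26,s5,s6,s9} ∉↓L; 1/1 del acc.
'pp': N↓-sim [21, 10, 2] end={s10,s5} ∉↓L; 2/2 deletions ∈↓L.
'cq': N↓-sim [21, 13, 2] end={s10,s5} rej; 2/2 deletions ∈↓L.
'pqq': N↓-sim [21, 10, 4, 2] end={s10,s5} — reject; 3/3 del acc.
'p99': |S_i|=[21, 10, 4, 2] end={s10,s5} rej; 3/3 del acc.
'9q99p': |S_i|=[21, 20, 18, 15, 7, 2] end={s10,s5} — reject; 5/5 single-dels accept.
6 obstructions.

A = [e, pp, cq, pqq, p99, 9q99p].


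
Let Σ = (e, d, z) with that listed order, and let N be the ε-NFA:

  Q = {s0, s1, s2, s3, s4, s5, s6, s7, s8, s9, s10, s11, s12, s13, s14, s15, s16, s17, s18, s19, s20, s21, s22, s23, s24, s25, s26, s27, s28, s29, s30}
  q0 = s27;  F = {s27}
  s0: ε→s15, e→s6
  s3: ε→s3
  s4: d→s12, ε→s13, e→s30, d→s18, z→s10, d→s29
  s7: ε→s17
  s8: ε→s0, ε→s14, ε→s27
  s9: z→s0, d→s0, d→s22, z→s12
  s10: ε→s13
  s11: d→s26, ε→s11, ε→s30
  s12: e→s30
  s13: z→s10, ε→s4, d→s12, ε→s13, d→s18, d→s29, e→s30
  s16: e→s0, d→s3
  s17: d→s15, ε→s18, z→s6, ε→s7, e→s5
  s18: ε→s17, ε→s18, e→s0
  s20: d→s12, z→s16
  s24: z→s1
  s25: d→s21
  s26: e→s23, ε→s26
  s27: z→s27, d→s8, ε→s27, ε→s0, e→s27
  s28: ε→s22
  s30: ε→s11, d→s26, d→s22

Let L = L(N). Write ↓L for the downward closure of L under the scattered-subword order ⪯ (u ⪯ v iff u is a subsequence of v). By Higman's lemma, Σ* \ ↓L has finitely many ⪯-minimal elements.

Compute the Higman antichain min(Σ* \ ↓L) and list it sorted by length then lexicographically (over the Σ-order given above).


|Q|=31, |F|=1, |δ|=54 (21 ε).
min D↑ (1 st, q0=0, F={}): 0:e→0,d→0,z→0 [Hopcroft].
L(D↑) = ∅ ⇒ ↓L = Σ*.

Antichain: [].


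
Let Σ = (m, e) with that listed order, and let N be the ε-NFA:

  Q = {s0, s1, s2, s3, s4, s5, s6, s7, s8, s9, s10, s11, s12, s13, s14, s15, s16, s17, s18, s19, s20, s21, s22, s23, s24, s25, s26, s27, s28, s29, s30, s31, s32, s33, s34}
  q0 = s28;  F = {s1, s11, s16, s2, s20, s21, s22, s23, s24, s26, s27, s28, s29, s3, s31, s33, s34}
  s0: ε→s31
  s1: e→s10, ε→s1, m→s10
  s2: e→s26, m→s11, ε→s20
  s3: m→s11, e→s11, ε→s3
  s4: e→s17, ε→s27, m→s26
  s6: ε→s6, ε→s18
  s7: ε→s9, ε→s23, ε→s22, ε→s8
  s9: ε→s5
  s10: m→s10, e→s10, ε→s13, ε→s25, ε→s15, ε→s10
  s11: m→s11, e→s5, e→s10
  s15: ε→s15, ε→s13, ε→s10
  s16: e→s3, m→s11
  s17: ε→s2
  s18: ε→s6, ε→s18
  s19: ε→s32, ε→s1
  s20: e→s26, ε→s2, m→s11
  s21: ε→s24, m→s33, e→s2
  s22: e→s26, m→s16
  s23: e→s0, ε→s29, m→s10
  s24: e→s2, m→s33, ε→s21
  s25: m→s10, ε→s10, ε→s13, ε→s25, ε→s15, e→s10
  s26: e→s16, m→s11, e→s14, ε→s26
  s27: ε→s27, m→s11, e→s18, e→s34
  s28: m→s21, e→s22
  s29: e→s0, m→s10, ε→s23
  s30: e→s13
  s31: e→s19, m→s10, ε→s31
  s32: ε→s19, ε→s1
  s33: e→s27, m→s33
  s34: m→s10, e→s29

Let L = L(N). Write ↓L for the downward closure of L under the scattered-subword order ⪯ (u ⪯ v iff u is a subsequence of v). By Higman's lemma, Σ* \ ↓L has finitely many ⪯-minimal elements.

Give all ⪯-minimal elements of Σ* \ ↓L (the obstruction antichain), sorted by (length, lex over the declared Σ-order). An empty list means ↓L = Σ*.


Antichain: [meme, emme, eeme, mmeem, emeee, eeeeee].

|Q|=35, |F|=17, |δ|=82 (38 ε).
min D↑ (15 st, q0=0, F={11}): 0:m→1,e→2 1:m→3,e→4 2:m→5,e→6 3:m→3,e→7 4:m→8,e→6 5:m→8,e→9 6:m→8,e→5 7:m→8,e→10 8:m→8,e→11 9:m→8,e→8 10:m→11,e→12 11:m→11,e→11 12:m→11,e→13 13:m→11,e→14 14:m→11,e→11 [Hopcroft].
'meme': N↓-sim [28, 26, 23, 6, 5] end={s10,s13,s15,s25,s5} — reject; 4/4 del acc.
'emme': N↓-sim [28, 24, 8, 6, 5] end={s10,s13,s15,s25,s5} rej; 4/4 del acc.
'eeme': |S_i|=[28, 24, 20, 6, 5] end={s10,s13,s15,s25,s5} rej; 4/4 del acc.
'mmeem': N↓-sim [28, 26, 18, 17, 15, 4] end={s10,s13,s15,s25} ∉↓L; 5/5 deletions ∈↓L.
'emeee': |S_i|=[28, 24, 8, 7, 6, 5] end={s10,s13,s15,s25,s5} ∉↓L; 5/5 del acc.
'eeeeee': |S_i|=[28, 24, 20, 16, 12, 9, 5] end={s10,s13,s15,s25,s5} ∉↓L; 6/6 del acc.
6 obstructions.


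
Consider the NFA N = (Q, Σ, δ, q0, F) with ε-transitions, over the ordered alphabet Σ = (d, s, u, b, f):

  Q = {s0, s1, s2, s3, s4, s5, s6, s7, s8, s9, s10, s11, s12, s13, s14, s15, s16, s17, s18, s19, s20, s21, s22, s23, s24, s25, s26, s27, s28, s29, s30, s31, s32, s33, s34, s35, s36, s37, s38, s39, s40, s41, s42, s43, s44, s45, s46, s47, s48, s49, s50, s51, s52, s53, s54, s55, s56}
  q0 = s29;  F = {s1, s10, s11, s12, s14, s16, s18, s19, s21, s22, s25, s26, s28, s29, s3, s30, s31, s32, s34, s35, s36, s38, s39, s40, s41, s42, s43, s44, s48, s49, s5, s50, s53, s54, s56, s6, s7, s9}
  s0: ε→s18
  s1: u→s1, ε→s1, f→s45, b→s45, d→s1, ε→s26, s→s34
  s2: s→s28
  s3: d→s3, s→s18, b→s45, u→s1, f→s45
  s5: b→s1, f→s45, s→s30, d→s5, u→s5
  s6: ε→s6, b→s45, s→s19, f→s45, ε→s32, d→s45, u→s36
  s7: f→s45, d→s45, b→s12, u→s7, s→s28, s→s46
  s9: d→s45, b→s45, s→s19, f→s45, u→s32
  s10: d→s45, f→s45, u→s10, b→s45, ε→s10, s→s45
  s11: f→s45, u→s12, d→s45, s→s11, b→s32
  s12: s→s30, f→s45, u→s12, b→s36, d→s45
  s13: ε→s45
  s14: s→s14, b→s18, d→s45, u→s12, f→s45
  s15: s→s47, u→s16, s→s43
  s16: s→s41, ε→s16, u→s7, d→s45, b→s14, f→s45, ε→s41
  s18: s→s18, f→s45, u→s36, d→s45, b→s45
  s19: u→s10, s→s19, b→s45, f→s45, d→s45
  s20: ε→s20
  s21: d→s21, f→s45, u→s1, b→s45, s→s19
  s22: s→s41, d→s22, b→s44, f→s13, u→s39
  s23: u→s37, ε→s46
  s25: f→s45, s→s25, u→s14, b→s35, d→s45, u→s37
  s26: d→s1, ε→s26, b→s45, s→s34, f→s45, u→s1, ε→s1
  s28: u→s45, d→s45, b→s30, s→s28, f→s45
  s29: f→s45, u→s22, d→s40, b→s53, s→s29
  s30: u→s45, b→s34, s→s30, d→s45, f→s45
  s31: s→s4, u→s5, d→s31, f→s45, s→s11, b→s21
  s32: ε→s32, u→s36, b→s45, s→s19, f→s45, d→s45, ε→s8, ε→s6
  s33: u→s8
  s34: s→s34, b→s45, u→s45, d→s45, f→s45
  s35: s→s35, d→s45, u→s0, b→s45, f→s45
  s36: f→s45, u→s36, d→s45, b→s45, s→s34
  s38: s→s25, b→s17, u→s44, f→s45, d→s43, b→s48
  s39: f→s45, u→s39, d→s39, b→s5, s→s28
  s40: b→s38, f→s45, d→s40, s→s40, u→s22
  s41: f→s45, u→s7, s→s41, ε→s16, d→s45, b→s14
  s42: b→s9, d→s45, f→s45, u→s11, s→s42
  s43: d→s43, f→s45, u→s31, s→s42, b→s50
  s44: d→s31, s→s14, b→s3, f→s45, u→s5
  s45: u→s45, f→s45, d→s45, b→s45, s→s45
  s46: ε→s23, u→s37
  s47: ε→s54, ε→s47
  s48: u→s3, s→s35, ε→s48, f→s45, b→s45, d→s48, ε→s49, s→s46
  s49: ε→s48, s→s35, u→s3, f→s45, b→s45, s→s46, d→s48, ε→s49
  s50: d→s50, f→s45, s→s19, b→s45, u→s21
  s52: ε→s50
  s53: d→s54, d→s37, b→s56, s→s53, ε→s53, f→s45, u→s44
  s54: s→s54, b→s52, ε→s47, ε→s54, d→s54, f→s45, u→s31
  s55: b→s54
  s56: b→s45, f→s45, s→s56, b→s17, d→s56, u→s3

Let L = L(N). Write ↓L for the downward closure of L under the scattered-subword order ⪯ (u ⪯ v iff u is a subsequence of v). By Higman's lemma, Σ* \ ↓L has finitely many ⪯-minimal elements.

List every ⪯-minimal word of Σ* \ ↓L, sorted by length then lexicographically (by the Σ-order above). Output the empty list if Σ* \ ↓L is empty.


|Q|=57, |F|=38, |δ|=239 (28 ε).
min D↑ (35 st, q0=0, F={4}): 0:d→1,s→0,u→2,b→3,f→4 1:d→1,s→1,u→2,b→5,f→4 2:d→2,s→6,u→7,b→8,f→4 3:d→9,s→3,u→8,b→10,f→4 4:d→4,s→4,u→4,b→4,f→4 5:d→11,s→12,u→8,b→13,f→4 6:d→4,s→6,u→14,b→15,f→4 7:d→7,s→16,u→7,b→17,f→4 8:d→18,s→15,u→17,b→19,f→4 9:d→9,s→9,u→18,b→20,f→4 10:d→10,s→10,u→19,b→4,f→4 11:d→11,s→21,u→18,b→20,f→4 12:d→4,s→12,u→15,b→22,f→4 13:d→13,s→22,u→19,b→4,f→4 14:d→4,s→16,u→14,b→23,f→4 15:d→4,s→15,u→23,b→24,f→4 16:d→4,s→16,u→4,b→25,f→4 17:d→17,s→25,u→17,b→26,f→4 18:d→18,s→27,u→17,b→28,f→4 19:d→19,s→24,u→26,b→4,f→4 20:d→20,s→29,u→28,b→4,f→4 21:d→4,s→21,u→27,b→30,f→4 22:d→4,s→22,u→24,b→4,f→4 23:d→4,s→25,u→23,b→31,f→4 24:d→4,s→24,u→31,b→4,f→4 25:d→4,s→25,u→4,b→32,f→4 26:d→26,s→32,u→26,b→4,f→4 27:d→4,s→27,u→23,b→33,f→4 28:d→28,s→29,u→26,b→4,f→4 29:d→4,s→29,u→34,b→4,f→4 30:d→4,s→29,u→33,b→4,f→4 31:d→4,s→32,u→31,b→4,f→4 32:d→4,s→32,u→4,b→4,f→4 33:d→4,s→29,u→31,b→4,f→4 34:d→4,s→4,u→34,b→4,f→4 [Hopcroft].
'f': |S_i|=[49, 2] end={s13,s45} rej; 1/1 del acc.
'usd': run [49, 32, 21, 1] end={s45} — reject; 3/3 del acc.
'bbb': |S_i|=[49, 40, 25, 2] end={s17,s45} rej; 3/3 deletions ∈↓L.
'dbsd': run [49, 47, 36, 22, 1] end={s45} rej; 4/4 deletions ∈↓L.
'uusu': |S_i|=[49, 32, 15, 7, 2] end={s37,s45} — reject; 4/4 deletions ∈↓L.
'bdbsus': N↓-sim [49, 40, 35, 15, 4, 2, 1] end={s45} — reject; 6/6 deletions ∈↓L.
6 words, ⪯-incomp.

A = [f, usd, bbb, dbsd, uusu, bdbsus].


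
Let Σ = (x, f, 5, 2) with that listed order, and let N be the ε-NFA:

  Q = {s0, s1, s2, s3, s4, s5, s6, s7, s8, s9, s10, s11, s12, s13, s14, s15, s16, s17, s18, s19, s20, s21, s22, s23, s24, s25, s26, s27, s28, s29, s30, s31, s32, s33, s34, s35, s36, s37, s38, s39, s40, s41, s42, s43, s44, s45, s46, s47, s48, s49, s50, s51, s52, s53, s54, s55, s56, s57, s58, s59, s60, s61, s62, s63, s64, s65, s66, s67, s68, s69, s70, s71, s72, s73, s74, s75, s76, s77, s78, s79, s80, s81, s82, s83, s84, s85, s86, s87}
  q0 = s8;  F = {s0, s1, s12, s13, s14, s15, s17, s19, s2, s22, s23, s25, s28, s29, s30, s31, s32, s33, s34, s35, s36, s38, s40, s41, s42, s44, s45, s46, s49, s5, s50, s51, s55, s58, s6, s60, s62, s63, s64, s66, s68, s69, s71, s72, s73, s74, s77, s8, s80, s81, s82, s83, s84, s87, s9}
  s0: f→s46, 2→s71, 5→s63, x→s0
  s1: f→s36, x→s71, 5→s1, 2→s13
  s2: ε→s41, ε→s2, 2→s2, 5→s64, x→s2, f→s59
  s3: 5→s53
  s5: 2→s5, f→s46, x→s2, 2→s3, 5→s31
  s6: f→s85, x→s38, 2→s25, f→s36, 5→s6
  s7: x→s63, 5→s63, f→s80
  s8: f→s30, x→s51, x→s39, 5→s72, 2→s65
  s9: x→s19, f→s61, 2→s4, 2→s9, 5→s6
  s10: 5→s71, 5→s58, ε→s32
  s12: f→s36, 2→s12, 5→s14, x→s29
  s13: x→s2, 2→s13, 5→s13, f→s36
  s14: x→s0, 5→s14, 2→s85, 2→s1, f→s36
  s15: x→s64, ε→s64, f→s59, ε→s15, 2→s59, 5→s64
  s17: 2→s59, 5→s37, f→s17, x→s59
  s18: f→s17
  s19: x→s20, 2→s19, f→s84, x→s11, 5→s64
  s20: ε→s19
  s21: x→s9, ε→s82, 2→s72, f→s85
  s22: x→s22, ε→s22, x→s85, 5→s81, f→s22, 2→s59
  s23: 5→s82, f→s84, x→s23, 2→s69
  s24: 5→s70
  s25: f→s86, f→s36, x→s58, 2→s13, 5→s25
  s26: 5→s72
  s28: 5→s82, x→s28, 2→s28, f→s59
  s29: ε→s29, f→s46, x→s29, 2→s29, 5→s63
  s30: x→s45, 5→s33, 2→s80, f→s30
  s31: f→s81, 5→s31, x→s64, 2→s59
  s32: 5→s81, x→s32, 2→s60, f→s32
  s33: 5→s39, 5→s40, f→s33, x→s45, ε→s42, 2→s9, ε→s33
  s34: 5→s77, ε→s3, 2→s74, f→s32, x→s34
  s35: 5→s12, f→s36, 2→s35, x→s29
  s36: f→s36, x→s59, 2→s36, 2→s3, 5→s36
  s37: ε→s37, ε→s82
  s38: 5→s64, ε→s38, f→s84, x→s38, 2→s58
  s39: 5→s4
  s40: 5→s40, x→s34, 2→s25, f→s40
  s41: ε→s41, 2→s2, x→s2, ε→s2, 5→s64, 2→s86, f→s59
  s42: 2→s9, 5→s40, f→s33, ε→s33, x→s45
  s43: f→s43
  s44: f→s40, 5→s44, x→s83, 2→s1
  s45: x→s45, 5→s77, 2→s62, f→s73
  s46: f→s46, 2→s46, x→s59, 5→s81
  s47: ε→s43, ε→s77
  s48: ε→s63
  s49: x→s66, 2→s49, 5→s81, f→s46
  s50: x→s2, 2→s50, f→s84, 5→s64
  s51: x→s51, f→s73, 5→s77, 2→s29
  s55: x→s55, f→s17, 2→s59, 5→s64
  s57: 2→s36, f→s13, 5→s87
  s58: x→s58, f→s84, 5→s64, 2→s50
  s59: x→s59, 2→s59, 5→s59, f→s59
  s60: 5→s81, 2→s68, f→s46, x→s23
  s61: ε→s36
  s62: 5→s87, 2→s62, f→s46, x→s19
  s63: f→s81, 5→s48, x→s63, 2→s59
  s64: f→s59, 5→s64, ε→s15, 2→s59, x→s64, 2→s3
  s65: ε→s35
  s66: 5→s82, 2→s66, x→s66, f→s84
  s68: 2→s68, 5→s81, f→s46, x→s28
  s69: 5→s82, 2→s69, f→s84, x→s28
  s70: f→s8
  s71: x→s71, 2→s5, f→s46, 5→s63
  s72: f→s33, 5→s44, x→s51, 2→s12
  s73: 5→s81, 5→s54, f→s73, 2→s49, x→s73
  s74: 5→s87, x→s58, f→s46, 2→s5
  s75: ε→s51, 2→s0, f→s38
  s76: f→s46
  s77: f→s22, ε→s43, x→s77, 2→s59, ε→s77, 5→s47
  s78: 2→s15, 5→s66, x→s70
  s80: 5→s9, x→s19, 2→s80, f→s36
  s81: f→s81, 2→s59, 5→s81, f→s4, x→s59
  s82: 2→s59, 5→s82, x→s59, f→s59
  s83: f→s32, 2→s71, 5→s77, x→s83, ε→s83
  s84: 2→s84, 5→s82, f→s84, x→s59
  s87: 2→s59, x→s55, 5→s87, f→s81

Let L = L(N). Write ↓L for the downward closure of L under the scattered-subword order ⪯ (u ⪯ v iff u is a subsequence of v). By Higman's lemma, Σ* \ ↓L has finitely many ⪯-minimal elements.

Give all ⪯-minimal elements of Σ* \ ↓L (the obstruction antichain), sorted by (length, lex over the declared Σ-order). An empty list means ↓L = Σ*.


min(Σ*\↓L) = [x52, 2fx, xf5x, f2x5f, 5522xf].

|Q|=88, |F|=55, |δ|=290 (28 ε).
min D↑ (53 st, q0=0, F={17}): 0:x→1,f→2,5→3,2→4 1:x→1,f→5,5→6,2→7 2:x→8,f→2,5→9,2→10 3:x→1,f→9,5→11,2→12 4:x→7,f→13,5→12,2→4 5:x→5,f→5,5→14,2→15 6:x→6,f→16,5→6,2→17 7:x→7,f→18,5→19,2→7 8:x→8,f→5,5→6,2→20 9:x→8,f→9,5→21,2→22 10:x→23,f→13,5→22,2→10 11:x→24,f→21,5→11,2→25 12:x→7,f→13,5→26,2→12 13:x→17,f→13,5→13,2→13 14:x→17,f→14,5→14,2→17 15:x→27,f→18,5→14,2→15 16:x→16,f→16,5→14,2→17 17:x→17,f→17,5→17,2→17 18:x→17,f→18,5→14,2→18 19:x→19,f→14,5→19,2→17 20:x→23,f→18,5→28,2→20 21:x→29,f→21,5→21,2→30 22:x→23,f→13,5→31,2→22 23:x→23,f→32,5→33,2→23 24:x→24,f→34,5→6,2→35 25:x→35,f→13,5→25,2→36 26:x→37,f→13,5→26,2→25 27:x→27,f→32,5→38,2→27 28:x→39,f→14,5→28,2→17 29:x→29,f→34,5→6,2→40 30:x→41,f→13,5→30,2→36 31:x→42,f→13,5→31,2→30 32:x→17,f→32,5→38,2→32 33:x→33,f→17,5→33,2→17 34:x→34,f→34,5→14,2→43 35:x→35,f→18,5→19,2→44 36:x→45,f→13,5→36,2→36 37:x→37,f→18,5→19,2→35 38:x→17,f→17,5→38,2→17 39:x→39,f→46,5→33,2→17 40:x→41,f→18,5→28,2→44 41:x→41,f→32,5→33,2→47 42:x→42,f→32,5→33,2→41 43:x→48,f→18,5→14,2→49 44:x→45,f→18,5→50,2→44 45:x→45,f→17,5→33,2→45 46:x→17,f→46,5→38,2→17 47:x→45,f→32,5→33,2→47 48:x→48,f→32,5→38,2→51 49:x→52,f→18,5→14,2→49 50:x→33,f→14,5→50,2→17 51:x→52,f→32,5→38,2→51 52:x→52,f→17,5→38,2→52 [Hopcroft].
'x52': |S_i|=[71, 52, 21, 3] end={s3,s53,s59} ∉↓L; 3/3 deletions ∈↓L.
'2fx': N↓-sim [71, 52, 14, 1] end={s59} — reject; 3/3 single-dels accept.
'xf5x': N↓-sim [71, 52, 21, 6, 1] end={s59} — reject; 4/4 deletions ∈↓L.
'f2x5f': N↓-sim [71, 56, 42, 23, 7, 1] end={s59} — reject; 5/5 single-dels accept.
'5522xf': N↓-sim [71, 66, 50, 35, 21, 10, 1] end={s59} ∉↓L; 6/6 deletions ∈↓L.
5 words, ⪯-incomp.


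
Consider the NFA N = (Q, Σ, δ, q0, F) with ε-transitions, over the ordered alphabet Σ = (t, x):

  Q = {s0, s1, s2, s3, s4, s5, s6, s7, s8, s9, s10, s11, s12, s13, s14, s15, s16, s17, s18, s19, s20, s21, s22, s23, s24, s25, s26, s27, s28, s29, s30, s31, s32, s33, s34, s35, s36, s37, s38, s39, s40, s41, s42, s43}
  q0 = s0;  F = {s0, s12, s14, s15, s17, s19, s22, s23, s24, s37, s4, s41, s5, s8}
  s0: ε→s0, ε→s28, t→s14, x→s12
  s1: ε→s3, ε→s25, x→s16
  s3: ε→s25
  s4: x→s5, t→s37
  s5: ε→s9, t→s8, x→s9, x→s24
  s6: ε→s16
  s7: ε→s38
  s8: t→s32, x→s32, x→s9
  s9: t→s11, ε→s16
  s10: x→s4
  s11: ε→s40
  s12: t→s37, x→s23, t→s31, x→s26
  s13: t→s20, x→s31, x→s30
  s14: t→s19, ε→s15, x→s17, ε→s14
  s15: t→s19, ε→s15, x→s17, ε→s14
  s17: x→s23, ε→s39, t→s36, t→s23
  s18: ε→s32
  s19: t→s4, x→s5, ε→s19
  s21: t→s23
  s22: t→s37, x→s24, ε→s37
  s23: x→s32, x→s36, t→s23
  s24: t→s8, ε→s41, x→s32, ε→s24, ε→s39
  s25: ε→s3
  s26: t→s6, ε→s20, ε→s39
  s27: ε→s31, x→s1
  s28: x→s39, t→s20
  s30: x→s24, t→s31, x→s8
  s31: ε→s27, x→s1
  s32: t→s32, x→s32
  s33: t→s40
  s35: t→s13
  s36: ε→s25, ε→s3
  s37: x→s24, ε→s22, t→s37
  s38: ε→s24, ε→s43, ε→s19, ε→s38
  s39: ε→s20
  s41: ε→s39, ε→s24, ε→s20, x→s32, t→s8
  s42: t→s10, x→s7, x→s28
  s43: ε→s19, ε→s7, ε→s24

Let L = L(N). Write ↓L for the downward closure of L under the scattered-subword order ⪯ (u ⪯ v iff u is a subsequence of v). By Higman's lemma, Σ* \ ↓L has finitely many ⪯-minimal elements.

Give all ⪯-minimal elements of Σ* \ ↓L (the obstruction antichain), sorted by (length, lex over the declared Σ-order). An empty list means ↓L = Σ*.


min(Σ*\↓L) = [xxx, txtx, ttxtt, xtxtt, ttttxx].

|Q|=44, |F|=14, |δ|=96 (40 ε).
min D↑ (12 st, q0=0, F={10}): 0:t→1,x→2 1:t→3,x→4 2:t→5,x→6 3:t→7,x→8 4:t→6,x→6 5:t→5,x→9 6:t→6,x→10 7:t→5,x→8 8:t→11,x→9 9:t→11,x→10 10:t→10,x→10 11:t→10,x→10 [Hopcroft].
'xxx': |S_i|=[30, 24, 17, 8] end={s11,s16,s25,s3,s32,s36,s40,s9} rej; 3/3 del acc.
'txtx': |S_i|=[30, 26, 17, 10, 8] end={s11,s16,s25,s3,s32,s36,s40,s9} ∉↓L; 4/4 del acc.
'ttxtt': N↓-sim [30, 26, 19, 14, 6, 3] end={s11,s32,s40} ∉↓L; 5/5 single-dels accept.
'xtxtt': run [30, 24, 20, 14, 6, 3] end={s11,s32,s40} ∉↓L; 5/5 del acc.
'ttttxx': run [30, 26, 19, 18, 16, 13, 5] end={s11,s16,s32,s40,s9} rej; 6/6 del acc.
5 minimals (antichain).
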